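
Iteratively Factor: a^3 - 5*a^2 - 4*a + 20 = (a - 2)*(a^2 - 3*a - 10) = (a - 2)*(a + 2)*(a - 5)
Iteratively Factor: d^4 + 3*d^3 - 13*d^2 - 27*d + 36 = (d - 3)*(d^3 + 6*d^2 + 5*d - 12) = (d - 3)*(d + 4)*(d^2 + 2*d - 3) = (d - 3)*(d - 1)*(d + 4)*(d + 3)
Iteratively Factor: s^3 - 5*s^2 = (s - 5)*(s^2) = s*(s - 5)*(s)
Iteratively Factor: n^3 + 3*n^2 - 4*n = (n)*(n^2 + 3*n - 4) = n*(n + 4)*(n - 1)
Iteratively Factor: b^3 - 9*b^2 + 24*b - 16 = (b - 1)*(b^2 - 8*b + 16) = (b - 4)*(b - 1)*(b - 4)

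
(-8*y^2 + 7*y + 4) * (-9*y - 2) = 72*y^3 - 47*y^2 - 50*y - 8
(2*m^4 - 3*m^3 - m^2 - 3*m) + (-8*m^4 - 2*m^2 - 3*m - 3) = -6*m^4 - 3*m^3 - 3*m^2 - 6*m - 3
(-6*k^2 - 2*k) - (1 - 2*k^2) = -4*k^2 - 2*k - 1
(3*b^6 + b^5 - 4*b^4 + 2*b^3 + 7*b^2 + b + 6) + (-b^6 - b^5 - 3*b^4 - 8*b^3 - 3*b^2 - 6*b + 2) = 2*b^6 - 7*b^4 - 6*b^3 + 4*b^2 - 5*b + 8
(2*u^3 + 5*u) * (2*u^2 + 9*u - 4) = 4*u^5 + 18*u^4 + 2*u^3 + 45*u^2 - 20*u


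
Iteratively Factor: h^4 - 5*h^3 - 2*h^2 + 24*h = (h - 4)*(h^3 - h^2 - 6*h) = (h - 4)*(h - 3)*(h^2 + 2*h) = (h - 4)*(h - 3)*(h + 2)*(h)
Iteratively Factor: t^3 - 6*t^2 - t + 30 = (t - 5)*(t^2 - t - 6) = (t - 5)*(t + 2)*(t - 3)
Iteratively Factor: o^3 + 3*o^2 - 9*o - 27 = (o + 3)*(o^2 - 9) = (o + 3)^2*(o - 3)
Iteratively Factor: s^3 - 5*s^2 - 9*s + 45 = (s - 3)*(s^2 - 2*s - 15) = (s - 5)*(s - 3)*(s + 3)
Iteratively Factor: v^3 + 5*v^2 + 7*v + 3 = (v + 1)*(v^2 + 4*v + 3) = (v + 1)*(v + 3)*(v + 1)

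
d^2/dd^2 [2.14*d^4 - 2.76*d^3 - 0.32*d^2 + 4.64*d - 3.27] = 25.68*d^2 - 16.56*d - 0.64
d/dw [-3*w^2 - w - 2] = -6*w - 1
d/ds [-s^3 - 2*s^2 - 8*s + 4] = -3*s^2 - 4*s - 8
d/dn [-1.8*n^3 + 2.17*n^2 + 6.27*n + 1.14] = -5.4*n^2 + 4.34*n + 6.27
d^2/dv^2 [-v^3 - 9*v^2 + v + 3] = -6*v - 18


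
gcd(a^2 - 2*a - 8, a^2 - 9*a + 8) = 1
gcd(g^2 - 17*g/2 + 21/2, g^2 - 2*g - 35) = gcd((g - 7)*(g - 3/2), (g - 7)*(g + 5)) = g - 7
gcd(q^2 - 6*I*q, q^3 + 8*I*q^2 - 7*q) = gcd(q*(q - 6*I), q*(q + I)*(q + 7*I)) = q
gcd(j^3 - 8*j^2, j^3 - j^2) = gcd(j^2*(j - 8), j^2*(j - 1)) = j^2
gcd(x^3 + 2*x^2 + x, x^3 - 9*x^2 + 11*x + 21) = x + 1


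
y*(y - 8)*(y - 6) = y^3 - 14*y^2 + 48*y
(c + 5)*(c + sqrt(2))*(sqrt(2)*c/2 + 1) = sqrt(2)*c^3/2 + 2*c^2 + 5*sqrt(2)*c^2/2 + sqrt(2)*c + 10*c + 5*sqrt(2)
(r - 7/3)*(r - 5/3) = r^2 - 4*r + 35/9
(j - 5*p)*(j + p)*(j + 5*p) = j^3 + j^2*p - 25*j*p^2 - 25*p^3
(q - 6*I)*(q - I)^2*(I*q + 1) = I*q^4 + 9*q^3 - 21*I*q^2 - 19*q + 6*I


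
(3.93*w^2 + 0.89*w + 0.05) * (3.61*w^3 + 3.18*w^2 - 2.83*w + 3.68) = 14.1873*w^5 + 15.7103*w^4 - 8.1112*w^3 + 12.1027*w^2 + 3.1337*w + 0.184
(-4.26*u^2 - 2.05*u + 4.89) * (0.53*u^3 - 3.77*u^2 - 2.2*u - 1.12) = -2.2578*u^5 + 14.9737*u^4 + 19.6922*u^3 - 9.1541*u^2 - 8.462*u - 5.4768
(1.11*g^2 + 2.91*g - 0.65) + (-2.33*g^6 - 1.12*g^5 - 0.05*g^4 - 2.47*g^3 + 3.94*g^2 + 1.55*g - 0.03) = -2.33*g^6 - 1.12*g^5 - 0.05*g^4 - 2.47*g^3 + 5.05*g^2 + 4.46*g - 0.68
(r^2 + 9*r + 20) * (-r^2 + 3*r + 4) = -r^4 - 6*r^3 + 11*r^2 + 96*r + 80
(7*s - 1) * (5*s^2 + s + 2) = 35*s^3 + 2*s^2 + 13*s - 2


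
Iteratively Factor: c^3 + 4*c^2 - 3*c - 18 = (c + 3)*(c^2 + c - 6) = (c - 2)*(c + 3)*(c + 3)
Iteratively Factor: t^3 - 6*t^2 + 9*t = (t - 3)*(t^2 - 3*t) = t*(t - 3)*(t - 3)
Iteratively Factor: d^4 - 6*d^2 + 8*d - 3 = (d - 1)*(d^3 + d^2 - 5*d + 3) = (d - 1)^2*(d^2 + 2*d - 3) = (d - 1)^3*(d + 3)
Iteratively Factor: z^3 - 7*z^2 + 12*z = (z)*(z^2 - 7*z + 12) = z*(z - 4)*(z - 3)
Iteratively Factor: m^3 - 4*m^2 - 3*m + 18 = (m + 2)*(m^2 - 6*m + 9) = (m - 3)*(m + 2)*(m - 3)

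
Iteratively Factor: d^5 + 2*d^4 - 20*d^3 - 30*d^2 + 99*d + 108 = (d + 4)*(d^4 - 2*d^3 - 12*d^2 + 18*d + 27) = (d + 1)*(d + 4)*(d^3 - 3*d^2 - 9*d + 27) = (d - 3)*(d + 1)*(d + 4)*(d^2 - 9) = (d - 3)^2*(d + 1)*(d + 4)*(d + 3)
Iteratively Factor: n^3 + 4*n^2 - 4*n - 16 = (n + 4)*(n^2 - 4) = (n + 2)*(n + 4)*(n - 2)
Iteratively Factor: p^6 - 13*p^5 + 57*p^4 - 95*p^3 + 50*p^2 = (p - 2)*(p^5 - 11*p^4 + 35*p^3 - 25*p^2) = (p - 5)*(p - 2)*(p^4 - 6*p^3 + 5*p^2) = p*(p - 5)*(p - 2)*(p^3 - 6*p^2 + 5*p) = p*(p - 5)^2*(p - 2)*(p^2 - p) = p*(p - 5)^2*(p - 2)*(p - 1)*(p)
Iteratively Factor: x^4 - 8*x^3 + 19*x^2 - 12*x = (x - 1)*(x^3 - 7*x^2 + 12*x) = (x - 3)*(x - 1)*(x^2 - 4*x) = (x - 4)*(x - 3)*(x - 1)*(x)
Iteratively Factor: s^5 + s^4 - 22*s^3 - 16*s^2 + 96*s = (s + 4)*(s^4 - 3*s^3 - 10*s^2 + 24*s) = (s - 4)*(s + 4)*(s^3 + s^2 - 6*s) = s*(s - 4)*(s + 4)*(s^2 + s - 6) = s*(s - 4)*(s + 3)*(s + 4)*(s - 2)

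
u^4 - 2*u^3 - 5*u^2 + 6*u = u*(u - 3)*(u - 1)*(u + 2)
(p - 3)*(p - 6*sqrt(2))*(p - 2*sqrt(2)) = p^3 - 8*sqrt(2)*p^2 - 3*p^2 + 24*p + 24*sqrt(2)*p - 72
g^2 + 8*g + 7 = (g + 1)*(g + 7)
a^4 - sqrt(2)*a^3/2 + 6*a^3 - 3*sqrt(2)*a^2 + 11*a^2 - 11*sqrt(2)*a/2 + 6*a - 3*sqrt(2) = (a + 1)*(a + 2)*(a + 3)*(a - sqrt(2)/2)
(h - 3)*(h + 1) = h^2 - 2*h - 3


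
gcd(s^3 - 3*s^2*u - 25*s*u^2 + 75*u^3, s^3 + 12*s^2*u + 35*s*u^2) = s + 5*u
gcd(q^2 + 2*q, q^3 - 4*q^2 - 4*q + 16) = q + 2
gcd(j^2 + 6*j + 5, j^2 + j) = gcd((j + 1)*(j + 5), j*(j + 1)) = j + 1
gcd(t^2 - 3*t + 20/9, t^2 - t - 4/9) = t - 4/3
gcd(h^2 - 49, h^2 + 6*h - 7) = h + 7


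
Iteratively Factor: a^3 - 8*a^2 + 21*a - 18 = (a - 3)*(a^2 - 5*a + 6) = (a - 3)^2*(a - 2)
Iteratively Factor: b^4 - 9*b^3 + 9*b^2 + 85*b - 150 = (b - 5)*(b^3 - 4*b^2 - 11*b + 30) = (b - 5)^2*(b^2 + b - 6) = (b - 5)^2*(b - 2)*(b + 3)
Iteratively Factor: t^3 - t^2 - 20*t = (t + 4)*(t^2 - 5*t) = (t - 5)*(t + 4)*(t)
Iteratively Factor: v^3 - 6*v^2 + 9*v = (v - 3)*(v^2 - 3*v) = v*(v - 3)*(v - 3)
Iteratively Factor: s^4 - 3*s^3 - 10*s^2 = (s + 2)*(s^3 - 5*s^2) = s*(s + 2)*(s^2 - 5*s) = s*(s - 5)*(s + 2)*(s)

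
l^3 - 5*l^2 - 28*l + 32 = (l - 8)*(l - 1)*(l + 4)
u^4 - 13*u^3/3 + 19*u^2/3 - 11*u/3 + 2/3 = (u - 2)*(u - 1)^2*(u - 1/3)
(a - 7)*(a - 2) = a^2 - 9*a + 14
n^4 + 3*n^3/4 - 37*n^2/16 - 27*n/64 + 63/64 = (n - 1)*(n - 3/4)*(n + 3/4)*(n + 7/4)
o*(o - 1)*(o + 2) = o^3 + o^2 - 2*o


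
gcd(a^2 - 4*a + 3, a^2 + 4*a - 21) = a - 3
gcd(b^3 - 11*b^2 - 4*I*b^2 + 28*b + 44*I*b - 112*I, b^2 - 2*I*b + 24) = 1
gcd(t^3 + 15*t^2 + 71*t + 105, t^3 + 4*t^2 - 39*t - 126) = t^2 + 10*t + 21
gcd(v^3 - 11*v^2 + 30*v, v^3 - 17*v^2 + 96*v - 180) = v^2 - 11*v + 30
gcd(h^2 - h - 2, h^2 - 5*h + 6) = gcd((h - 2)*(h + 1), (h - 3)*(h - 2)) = h - 2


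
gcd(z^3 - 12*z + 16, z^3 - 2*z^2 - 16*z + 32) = z^2 + 2*z - 8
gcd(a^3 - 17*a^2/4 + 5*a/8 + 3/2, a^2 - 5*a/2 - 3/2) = a + 1/2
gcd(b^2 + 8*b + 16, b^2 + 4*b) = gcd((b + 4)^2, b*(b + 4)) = b + 4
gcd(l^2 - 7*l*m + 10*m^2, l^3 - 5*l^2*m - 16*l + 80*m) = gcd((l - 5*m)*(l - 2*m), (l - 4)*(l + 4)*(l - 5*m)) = l - 5*m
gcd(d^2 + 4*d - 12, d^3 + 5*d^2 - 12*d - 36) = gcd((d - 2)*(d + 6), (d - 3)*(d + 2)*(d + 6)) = d + 6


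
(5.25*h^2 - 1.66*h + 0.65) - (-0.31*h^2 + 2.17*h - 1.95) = 5.56*h^2 - 3.83*h + 2.6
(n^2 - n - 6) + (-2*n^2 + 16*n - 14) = -n^2 + 15*n - 20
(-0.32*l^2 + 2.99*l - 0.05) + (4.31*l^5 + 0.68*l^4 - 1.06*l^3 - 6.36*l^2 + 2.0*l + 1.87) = 4.31*l^5 + 0.68*l^4 - 1.06*l^3 - 6.68*l^2 + 4.99*l + 1.82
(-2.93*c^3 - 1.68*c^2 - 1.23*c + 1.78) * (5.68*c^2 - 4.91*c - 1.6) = -16.6424*c^5 + 4.8439*c^4 + 5.9504*c^3 + 18.8377*c^2 - 6.7718*c - 2.848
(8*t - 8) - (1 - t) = 9*t - 9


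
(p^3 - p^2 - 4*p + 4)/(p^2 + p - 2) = p - 2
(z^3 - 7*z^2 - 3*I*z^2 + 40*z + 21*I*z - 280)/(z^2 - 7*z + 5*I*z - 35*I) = z - 8*I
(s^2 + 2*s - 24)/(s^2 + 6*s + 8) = (s^2 + 2*s - 24)/(s^2 + 6*s + 8)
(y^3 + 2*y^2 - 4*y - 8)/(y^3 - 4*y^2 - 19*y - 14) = (y^2 - 4)/(y^2 - 6*y - 7)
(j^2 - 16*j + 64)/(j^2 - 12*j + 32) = (j - 8)/(j - 4)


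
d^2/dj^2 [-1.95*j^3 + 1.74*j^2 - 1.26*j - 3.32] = 3.48 - 11.7*j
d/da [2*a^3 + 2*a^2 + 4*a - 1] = 6*a^2 + 4*a + 4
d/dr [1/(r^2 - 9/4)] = -32*r/(4*r^2 - 9)^2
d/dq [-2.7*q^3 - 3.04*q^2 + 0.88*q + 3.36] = -8.1*q^2 - 6.08*q + 0.88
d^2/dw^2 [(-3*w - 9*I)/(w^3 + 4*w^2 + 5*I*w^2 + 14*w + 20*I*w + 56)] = 6*(-(w + 3*I)*(3*w^2 + 8*w + 10*I*w + 14 + 20*I)^2 + (3*w^2 + 8*w + 10*I*w + (w + 3*I)*(3*w + 4 + 5*I) + 14 + 20*I)*(w^3 + 4*w^2 + 5*I*w^2 + 14*w + 20*I*w + 56))/(w^3 + 4*w^2 + 5*I*w^2 + 14*w + 20*I*w + 56)^3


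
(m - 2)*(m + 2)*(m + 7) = m^3 + 7*m^2 - 4*m - 28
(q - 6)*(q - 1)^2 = q^3 - 8*q^2 + 13*q - 6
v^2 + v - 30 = (v - 5)*(v + 6)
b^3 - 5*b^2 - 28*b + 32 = (b - 8)*(b - 1)*(b + 4)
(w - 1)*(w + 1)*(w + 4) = w^3 + 4*w^2 - w - 4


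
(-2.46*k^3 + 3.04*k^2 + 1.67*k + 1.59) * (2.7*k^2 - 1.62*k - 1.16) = -6.642*k^5 + 12.1932*k^4 + 2.4378*k^3 - 1.9388*k^2 - 4.513*k - 1.8444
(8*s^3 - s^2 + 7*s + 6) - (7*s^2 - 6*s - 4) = 8*s^3 - 8*s^2 + 13*s + 10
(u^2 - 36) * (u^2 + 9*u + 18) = u^4 + 9*u^3 - 18*u^2 - 324*u - 648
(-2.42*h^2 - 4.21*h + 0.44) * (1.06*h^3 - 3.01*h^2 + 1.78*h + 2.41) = -2.5652*h^5 + 2.8216*h^4 + 8.8309*h^3 - 14.6504*h^2 - 9.3629*h + 1.0604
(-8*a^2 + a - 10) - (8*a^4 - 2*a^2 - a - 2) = -8*a^4 - 6*a^2 + 2*a - 8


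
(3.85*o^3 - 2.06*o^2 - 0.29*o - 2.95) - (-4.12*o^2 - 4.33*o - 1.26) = 3.85*o^3 + 2.06*o^2 + 4.04*o - 1.69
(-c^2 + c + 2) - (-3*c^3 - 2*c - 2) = 3*c^3 - c^2 + 3*c + 4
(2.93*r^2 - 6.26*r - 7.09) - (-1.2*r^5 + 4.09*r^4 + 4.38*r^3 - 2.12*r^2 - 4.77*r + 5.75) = 1.2*r^5 - 4.09*r^4 - 4.38*r^3 + 5.05*r^2 - 1.49*r - 12.84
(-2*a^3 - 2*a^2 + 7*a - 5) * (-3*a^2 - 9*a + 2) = 6*a^5 + 24*a^4 - 7*a^3 - 52*a^2 + 59*a - 10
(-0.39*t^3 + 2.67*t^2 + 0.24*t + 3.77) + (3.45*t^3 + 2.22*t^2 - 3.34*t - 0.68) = 3.06*t^3 + 4.89*t^2 - 3.1*t + 3.09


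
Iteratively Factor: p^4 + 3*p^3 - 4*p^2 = (p + 4)*(p^3 - p^2) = (p - 1)*(p + 4)*(p^2) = p*(p - 1)*(p + 4)*(p)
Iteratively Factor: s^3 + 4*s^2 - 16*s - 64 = (s + 4)*(s^2 - 16) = (s - 4)*(s + 4)*(s + 4)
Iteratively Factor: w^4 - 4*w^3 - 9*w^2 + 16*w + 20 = (w + 2)*(w^3 - 6*w^2 + 3*w + 10) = (w + 1)*(w + 2)*(w^2 - 7*w + 10) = (w - 2)*(w + 1)*(w + 2)*(w - 5)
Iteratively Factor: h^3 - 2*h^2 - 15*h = (h - 5)*(h^2 + 3*h) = h*(h - 5)*(h + 3)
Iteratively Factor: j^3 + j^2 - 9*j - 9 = (j + 1)*(j^2 - 9) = (j - 3)*(j + 1)*(j + 3)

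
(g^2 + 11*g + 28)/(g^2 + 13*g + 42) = (g + 4)/(g + 6)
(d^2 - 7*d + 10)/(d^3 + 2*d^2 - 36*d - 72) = (d^2 - 7*d + 10)/(d^3 + 2*d^2 - 36*d - 72)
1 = 1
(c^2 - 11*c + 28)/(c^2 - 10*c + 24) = (c - 7)/(c - 6)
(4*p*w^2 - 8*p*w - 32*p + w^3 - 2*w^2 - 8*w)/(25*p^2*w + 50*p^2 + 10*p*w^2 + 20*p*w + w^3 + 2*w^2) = (4*p*w - 16*p + w^2 - 4*w)/(25*p^2 + 10*p*w + w^2)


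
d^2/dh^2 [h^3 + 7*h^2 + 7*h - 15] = 6*h + 14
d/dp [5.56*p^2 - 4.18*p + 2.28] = 11.12*p - 4.18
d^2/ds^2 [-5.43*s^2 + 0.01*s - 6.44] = -10.8600000000000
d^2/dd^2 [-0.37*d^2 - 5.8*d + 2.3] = -0.740000000000000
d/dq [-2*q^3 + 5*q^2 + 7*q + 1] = -6*q^2 + 10*q + 7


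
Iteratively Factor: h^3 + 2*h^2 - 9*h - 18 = (h - 3)*(h^2 + 5*h + 6) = (h - 3)*(h + 2)*(h + 3)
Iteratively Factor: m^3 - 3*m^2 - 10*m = (m + 2)*(m^2 - 5*m) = m*(m + 2)*(m - 5)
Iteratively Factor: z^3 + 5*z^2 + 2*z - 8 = (z + 4)*(z^2 + z - 2) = (z + 2)*(z + 4)*(z - 1)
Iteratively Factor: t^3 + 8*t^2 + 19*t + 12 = (t + 4)*(t^2 + 4*t + 3) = (t + 1)*(t + 4)*(t + 3)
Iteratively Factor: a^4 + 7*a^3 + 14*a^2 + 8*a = (a + 2)*(a^3 + 5*a^2 + 4*a) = a*(a + 2)*(a^2 + 5*a + 4) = a*(a + 1)*(a + 2)*(a + 4)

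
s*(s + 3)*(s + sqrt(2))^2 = s^4 + 2*sqrt(2)*s^3 + 3*s^3 + 2*s^2 + 6*sqrt(2)*s^2 + 6*s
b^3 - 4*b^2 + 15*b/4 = b*(b - 5/2)*(b - 3/2)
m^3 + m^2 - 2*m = m*(m - 1)*(m + 2)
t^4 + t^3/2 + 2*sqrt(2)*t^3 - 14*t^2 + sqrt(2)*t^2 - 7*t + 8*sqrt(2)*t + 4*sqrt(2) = (t + 1/2)*(t - sqrt(2))^2*(t + 4*sqrt(2))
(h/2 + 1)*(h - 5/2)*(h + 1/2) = h^3/2 - 21*h/8 - 5/4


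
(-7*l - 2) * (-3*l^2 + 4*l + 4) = 21*l^3 - 22*l^2 - 36*l - 8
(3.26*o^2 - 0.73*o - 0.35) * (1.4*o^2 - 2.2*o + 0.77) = 4.564*o^4 - 8.194*o^3 + 3.6262*o^2 + 0.2079*o - 0.2695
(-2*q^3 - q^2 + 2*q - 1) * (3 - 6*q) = 12*q^4 - 15*q^2 + 12*q - 3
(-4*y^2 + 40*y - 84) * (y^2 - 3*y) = -4*y^4 + 52*y^3 - 204*y^2 + 252*y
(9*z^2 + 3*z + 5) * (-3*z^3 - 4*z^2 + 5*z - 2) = -27*z^5 - 45*z^4 + 18*z^3 - 23*z^2 + 19*z - 10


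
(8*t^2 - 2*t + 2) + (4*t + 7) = 8*t^2 + 2*t + 9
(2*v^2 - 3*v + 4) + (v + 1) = 2*v^2 - 2*v + 5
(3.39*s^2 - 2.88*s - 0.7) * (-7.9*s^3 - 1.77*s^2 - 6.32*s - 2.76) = -26.781*s^5 + 16.7517*s^4 - 10.7972*s^3 + 10.0842*s^2 + 12.3728*s + 1.932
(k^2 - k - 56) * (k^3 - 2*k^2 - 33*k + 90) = k^5 - 3*k^4 - 87*k^3 + 235*k^2 + 1758*k - 5040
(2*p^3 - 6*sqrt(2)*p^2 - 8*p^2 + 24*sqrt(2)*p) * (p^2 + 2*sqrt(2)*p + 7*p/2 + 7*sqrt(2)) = 2*p^5 - 2*sqrt(2)*p^4 - p^4 - 52*p^3 + sqrt(2)*p^3 + 12*p^2 + 28*sqrt(2)*p^2 + 336*p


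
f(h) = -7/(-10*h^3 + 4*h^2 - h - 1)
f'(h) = -7*(30*h^2 - 8*h + 1)/(-10*h^3 + 4*h^2 - h - 1)^2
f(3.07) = 0.03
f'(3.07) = -0.03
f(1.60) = 0.21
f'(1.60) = -0.41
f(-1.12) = -0.36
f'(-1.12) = -0.90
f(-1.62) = -0.13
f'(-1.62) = -0.23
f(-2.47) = -0.04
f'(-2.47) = -0.05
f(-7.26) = -0.00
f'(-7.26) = -0.00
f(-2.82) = -0.03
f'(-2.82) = -0.03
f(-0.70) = -1.38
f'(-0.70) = -5.75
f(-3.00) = -0.02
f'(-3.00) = -0.02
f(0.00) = 7.00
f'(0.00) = -7.00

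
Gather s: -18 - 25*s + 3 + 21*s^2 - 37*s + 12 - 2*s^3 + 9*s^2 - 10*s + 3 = -2*s^3 + 30*s^2 - 72*s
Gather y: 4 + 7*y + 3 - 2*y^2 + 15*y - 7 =-2*y^2 + 22*y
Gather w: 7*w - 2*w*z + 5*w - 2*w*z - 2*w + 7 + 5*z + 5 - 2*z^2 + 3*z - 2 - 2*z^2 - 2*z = w*(10 - 4*z) - 4*z^2 + 6*z + 10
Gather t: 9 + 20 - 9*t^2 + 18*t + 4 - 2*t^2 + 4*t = -11*t^2 + 22*t + 33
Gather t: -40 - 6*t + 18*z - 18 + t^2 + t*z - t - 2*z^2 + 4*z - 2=t^2 + t*(z - 7) - 2*z^2 + 22*z - 60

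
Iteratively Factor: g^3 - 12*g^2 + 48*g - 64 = (g - 4)*(g^2 - 8*g + 16) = (g - 4)^2*(g - 4)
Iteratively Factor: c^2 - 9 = (c - 3)*(c + 3)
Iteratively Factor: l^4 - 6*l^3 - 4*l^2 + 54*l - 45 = (l - 3)*(l^3 - 3*l^2 - 13*l + 15) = (l - 5)*(l - 3)*(l^2 + 2*l - 3) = (l - 5)*(l - 3)*(l - 1)*(l + 3)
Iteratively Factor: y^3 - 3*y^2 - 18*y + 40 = (y - 2)*(y^2 - y - 20) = (y - 2)*(y + 4)*(y - 5)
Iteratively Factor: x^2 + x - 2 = (x - 1)*(x + 2)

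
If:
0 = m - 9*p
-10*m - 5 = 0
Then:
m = -1/2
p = -1/18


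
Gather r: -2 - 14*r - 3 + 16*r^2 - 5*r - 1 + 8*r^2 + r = 24*r^2 - 18*r - 6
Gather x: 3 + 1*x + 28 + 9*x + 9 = 10*x + 40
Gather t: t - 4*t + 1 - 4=-3*t - 3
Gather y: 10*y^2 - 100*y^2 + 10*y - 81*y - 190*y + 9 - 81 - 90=-90*y^2 - 261*y - 162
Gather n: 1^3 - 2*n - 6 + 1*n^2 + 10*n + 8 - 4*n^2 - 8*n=3 - 3*n^2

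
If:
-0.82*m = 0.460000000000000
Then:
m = -0.56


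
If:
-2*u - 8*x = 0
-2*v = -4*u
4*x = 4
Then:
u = -4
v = -8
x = 1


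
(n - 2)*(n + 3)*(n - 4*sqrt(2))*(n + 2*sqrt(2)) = n^4 - 2*sqrt(2)*n^3 + n^3 - 22*n^2 - 2*sqrt(2)*n^2 - 16*n + 12*sqrt(2)*n + 96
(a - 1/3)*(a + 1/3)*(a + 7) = a^3 + 7*a^2 - a/9 - 7/9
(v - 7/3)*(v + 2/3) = v^2 - 5*v/3 - 14/9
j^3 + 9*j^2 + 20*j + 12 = (j + 1)*(j + 2)*(j + 6)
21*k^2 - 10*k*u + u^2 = (-7*k + u)*(-3*k + u)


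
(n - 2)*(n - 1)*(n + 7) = n^3 + 4*n^2 - 19*n + 14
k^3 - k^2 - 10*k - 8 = (k - 4)*(k + 1)*(k + 2)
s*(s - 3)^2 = s^3 - 6*s^2 + 9*s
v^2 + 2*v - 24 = (v - 4)*(v + 6)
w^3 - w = w*(w - 1)*(w + 1)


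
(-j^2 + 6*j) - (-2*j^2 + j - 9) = j^2 + 5*j + 9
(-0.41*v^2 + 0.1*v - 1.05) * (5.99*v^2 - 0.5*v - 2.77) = -2.4559*v^4 + 0.804*v^3 - 5.2038*v^2 + 0.248*v + 2.9085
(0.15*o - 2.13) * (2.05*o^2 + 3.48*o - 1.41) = 0.3075*o^3 - 3.8445*o^2 - 7.6239*o + 3.0033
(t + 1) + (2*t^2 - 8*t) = 2*t^2 - 7*t + 1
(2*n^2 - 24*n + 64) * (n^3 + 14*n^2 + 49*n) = 2*n^5 + 4*n^4 - 174*n^3 - 280*n^2 + 3136*n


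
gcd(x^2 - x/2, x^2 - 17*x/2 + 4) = x - 1/2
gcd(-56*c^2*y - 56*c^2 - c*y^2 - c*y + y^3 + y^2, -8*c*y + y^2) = -8*c + y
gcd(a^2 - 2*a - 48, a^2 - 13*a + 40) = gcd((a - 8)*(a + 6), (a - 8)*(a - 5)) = a - 8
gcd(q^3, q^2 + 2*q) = q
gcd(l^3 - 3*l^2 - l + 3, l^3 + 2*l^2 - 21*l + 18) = l^2 - 4*l + 3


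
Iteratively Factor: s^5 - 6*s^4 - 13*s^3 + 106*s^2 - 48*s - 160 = (s - 4)*(s^4 - 2*s^3 - 21*s^2 + 22*s + 40) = (s - 4)*(s - 2)*(s^3 - 21*s - 20) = (s - 4)*(s - 2)*(s + 1)*(s^2 - s - 20) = (s - 4)*(s - 2)*(s + 1)*(s + 4)*(s - 5)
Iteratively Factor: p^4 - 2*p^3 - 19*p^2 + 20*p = (p - 1)*(p^3 - p^2 - 20*p) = (p - 1)*(p + 4)*(p^2 - 5*p) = (p - 5)*(p - 1)*(p + 4)*(p)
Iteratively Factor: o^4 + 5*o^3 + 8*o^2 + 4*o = (o)*(o^3 + 5*o^2 + 8*o + 4) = o*(o + 2)*(o^2 + 3*o + 2) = o*(o + 2)^2*(o + 1)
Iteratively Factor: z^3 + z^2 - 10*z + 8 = (z - 1)*(z^2 + 2*z - 8) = (z - 1)*(z + 4)*(z - 2)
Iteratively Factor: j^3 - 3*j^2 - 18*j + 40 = (j - 5)*(j^2 + 2*j - 8) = (j - 5)*(j + 4)*(j - 2)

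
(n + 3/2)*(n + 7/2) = n^2 + 5*n + 21/4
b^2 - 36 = (b - 6)*(b + 6)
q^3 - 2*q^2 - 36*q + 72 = (q - 6)*(q - 2)*(q + 6)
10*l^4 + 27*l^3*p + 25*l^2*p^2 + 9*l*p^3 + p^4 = (l + p)^2*(2*l + p)*(5*l + p)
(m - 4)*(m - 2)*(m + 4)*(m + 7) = m^4 + 5*m^3 - 30*m^2 - 80*m + 224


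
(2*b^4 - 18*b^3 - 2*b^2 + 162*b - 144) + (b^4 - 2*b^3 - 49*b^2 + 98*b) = 3*b^4 - 20*b^3 - 51*b^2 + 260*b - 144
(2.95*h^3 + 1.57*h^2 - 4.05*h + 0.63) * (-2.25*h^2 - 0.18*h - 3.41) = -6.6375*h^5 - 4.0635*h^4 - 1.2296*h^3 - 6.0422*h^2 + 13.6971*h - 2.1483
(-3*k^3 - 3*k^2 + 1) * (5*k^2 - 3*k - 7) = -15*k^5 - 6*k^4 + 30*k^3 + 26*k^2 - 3*k - 7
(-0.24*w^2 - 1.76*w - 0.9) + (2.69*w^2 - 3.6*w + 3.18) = 2.45*w^2 - 5.36*w + 2.28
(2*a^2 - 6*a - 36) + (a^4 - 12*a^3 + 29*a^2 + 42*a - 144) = a^4 - 12*a^3 + 31*a^2 + 36*a - 180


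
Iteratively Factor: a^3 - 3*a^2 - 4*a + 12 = (a + 2)*(a^2 - 5*a + 6) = (a - 3)*(a + 2)*(a - 2)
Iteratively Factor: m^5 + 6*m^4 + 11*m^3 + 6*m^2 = (m + 1)*(m^4 + 5*m^3 + 6*m^2) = m*(m + 1)*(m^3 + 5*m^2 + 6*m) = m*(m + 1)*(m + 2)*(m^2 + 3*m) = m^2*(m + 1)*(m + 2)*(m + 3)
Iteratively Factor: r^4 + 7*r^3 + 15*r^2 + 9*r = (r + 3)*(r^3 + 4*r^2 + 3*r) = r*(r + 3)*(r^2 + 4*r + 3) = r*(r + 1)*(r + 3)*(r + 3)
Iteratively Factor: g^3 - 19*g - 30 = (g - 5)*(g^2 + 5*g + 6) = (g - 5)*(g + 3)*(g + 2)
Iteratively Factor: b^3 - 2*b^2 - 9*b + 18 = (b - 2)*(b^2 - 9) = (b - 3)*(b - 2)*(b + 3)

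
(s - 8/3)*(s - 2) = s^2 - 14*s/3 + 16/3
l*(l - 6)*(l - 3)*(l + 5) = l^4 - 4*l^3 - 27*l^2 + 90*l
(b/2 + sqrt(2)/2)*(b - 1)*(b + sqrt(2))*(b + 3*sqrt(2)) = b^4/2 - b^3/2 + 5*sqrt(2)*b^3/2 - 5*sqrt(2)*b^2/2 + 7*b^2 - 7*b + 3*sqrt(2)*b - 3*sqrt(2)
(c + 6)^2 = c^2 + 12*c + 36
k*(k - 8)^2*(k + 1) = k^4 - 15*k^3 + 48*k^2 + 64*k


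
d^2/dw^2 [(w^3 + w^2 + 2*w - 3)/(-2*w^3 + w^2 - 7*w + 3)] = 6*(-2*w^6 + 6*w^5 + 30*w^4 - 39*w^3 + 45*w^2 - 6*w + 29)/(8*w^9 - 12*w^8 + 90*w^7 - 121*w^6 + 351*w^5 - 408*w^4 + 523*w^3 - 468*w^2 + 189*w - 27)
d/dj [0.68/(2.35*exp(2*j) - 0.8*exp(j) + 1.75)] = (0.544 - 3.196*exp(j))*exp(j)/(2.35*exp(2*j) - 0.8*exp(j) + 1.75)^2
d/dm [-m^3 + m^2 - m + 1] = -3*m^2 + 2*m - 1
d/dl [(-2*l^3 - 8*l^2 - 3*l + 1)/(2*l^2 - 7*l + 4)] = (-4*l^4 + 28*l^3 + 38*l^2 - 68*l - 5)/(4*l^4 - 28*l^3 + 65*l^2 - 56*l + 16)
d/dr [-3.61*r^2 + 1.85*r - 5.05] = 1.85 - 7.22*r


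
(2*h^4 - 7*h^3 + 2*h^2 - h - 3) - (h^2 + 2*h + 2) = 2*h^4 - 7*h^3 + h^2 - 3*h - 5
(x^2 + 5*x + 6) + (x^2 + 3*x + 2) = 2*x^2 + 8*x + 8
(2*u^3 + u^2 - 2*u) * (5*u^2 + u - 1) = 10*u^5 + 7*u^4 - 11*u^3 - 3*u^2 + 2*u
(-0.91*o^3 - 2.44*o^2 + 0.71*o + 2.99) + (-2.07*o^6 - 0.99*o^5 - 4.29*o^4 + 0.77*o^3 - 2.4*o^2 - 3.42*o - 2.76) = -2.07*o^6 - 0.99*o^5 - 4.29*o^4 - 0.14*o^3 - 4.84*o^2 - 2.71*o + 0.23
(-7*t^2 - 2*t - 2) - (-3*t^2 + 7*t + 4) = -4*t^2 - 9*t - 6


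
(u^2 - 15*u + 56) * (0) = 0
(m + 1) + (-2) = m - 1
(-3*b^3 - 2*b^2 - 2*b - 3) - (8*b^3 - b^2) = -11*b^3 - b^2 - 2*b - 3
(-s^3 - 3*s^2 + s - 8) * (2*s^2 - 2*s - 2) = -2*s^5 - 4*s^4 + 10*s^3 - 12*s^2 + 14*s + 16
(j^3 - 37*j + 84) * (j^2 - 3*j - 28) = j^5 - 3*j^4 - 65*j^3 + 195*j^2 + 784*j - 2352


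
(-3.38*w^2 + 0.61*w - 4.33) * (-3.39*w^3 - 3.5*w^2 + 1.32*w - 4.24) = 11.4582*w^5 + 9.7621*w^4 + 8.0821*w^3 + 30.2914*w^2 - 8.302*w + 18.3592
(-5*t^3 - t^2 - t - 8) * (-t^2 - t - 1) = 5*t^5 + 6*t^4 + 7*t^3 + 10*t^2 + 9*t + 8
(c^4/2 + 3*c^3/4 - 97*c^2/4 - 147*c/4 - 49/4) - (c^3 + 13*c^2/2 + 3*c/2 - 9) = c^4/2 - c^3/4 - 123*c^2/4 - 153*c/4 - 13/4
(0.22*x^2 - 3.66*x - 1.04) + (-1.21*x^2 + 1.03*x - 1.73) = -0.99*x^2 - 2.63*x - 2.77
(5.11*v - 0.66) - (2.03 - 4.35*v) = 9.46*v - 2.69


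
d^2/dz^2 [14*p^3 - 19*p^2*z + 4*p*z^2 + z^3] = 8*p + 6*z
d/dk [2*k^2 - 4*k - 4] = 4*k - 4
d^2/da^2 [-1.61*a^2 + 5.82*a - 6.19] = -3.22000000000000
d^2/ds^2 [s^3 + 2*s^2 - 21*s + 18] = 6*s + 4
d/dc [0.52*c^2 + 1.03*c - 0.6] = 1.04*c + 1.03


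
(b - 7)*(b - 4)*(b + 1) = b^3 - 10*b^2 + 17*b + 28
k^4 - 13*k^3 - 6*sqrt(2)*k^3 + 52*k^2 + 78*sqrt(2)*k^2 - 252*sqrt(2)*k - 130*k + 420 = (k - 7)*(k - 6)*(k - 5*sqrt(2))*(k - sqrt(2))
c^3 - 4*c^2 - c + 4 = (c - 4)*(c - 1)*(c + 1)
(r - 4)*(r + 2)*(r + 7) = r^3 + 5*r^2 - 22*r - 56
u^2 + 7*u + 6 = (u + 1)*(u + 6)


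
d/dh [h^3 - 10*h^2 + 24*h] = 3*h^2 - 20*h + 24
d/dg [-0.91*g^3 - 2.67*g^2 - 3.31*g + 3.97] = -2.73*g^2 - 5.34*g - 3.31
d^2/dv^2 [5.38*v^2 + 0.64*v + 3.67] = 10.7600000000000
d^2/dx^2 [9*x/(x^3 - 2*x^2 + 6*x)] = 18*(3*x^2 - 6*x - 2)/(x^6 - 6*x^5 + 30*x^4 - 80*x^3 + 180*x^2 - 216*x + 216)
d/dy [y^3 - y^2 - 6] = y*(3*y - 2)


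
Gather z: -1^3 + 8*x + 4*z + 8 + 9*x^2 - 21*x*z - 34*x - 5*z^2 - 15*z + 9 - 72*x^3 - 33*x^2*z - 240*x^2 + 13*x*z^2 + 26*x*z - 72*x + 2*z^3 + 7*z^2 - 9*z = -72*x^3 - 231*x^2 - 98*x + 2*z^3 + z^2*(13*x + 2) + z*(-33*x^2 + 5*x - 20) + 16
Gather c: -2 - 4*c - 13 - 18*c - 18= -22*c - 33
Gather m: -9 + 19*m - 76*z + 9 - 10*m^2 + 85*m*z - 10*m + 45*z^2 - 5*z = -10*m^2 + m*(85*z + 9) + 45*z^2 - 81*z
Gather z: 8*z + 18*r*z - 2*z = z*(18*r + 6)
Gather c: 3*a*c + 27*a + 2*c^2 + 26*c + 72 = 27*a + 2*c^2 + c*(3*a + 26) + 72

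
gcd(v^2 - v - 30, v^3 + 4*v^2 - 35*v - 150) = v^2 - v - 30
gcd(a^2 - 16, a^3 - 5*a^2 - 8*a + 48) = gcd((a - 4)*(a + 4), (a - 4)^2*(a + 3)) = a - 4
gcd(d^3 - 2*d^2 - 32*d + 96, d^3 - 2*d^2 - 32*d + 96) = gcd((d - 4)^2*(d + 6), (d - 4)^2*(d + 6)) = d^3 - 2*d^2 - 32*d + 96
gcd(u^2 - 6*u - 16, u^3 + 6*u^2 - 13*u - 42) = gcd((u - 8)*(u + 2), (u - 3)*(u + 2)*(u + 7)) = u + 2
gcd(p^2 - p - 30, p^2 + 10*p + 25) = p + 5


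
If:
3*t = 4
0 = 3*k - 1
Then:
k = 1/3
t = 4/3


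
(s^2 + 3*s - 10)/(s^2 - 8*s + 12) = (s + 5)/(s - 6)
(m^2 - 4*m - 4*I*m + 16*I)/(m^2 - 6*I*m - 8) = (m - 4)/(m - 2*I)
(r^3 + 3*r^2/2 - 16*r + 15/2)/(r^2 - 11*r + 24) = (2*r^2 + 9*r - 5)/(2*(r - 8))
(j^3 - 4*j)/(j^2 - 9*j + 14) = j*(j + 2)/(j - 7)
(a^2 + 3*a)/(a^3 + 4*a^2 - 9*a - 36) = a/(a^2 + a - 12)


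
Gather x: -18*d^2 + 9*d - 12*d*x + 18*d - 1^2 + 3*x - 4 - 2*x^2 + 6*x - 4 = -18*d^2 + 27*d - 2*x^2 + x*(9 - 12*d) - 9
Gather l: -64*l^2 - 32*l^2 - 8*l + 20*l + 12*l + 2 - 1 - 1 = -96*l^2 + 24*l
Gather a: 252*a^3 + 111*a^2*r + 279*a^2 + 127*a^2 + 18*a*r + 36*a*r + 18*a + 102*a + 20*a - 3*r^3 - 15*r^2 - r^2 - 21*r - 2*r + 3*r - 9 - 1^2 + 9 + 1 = 252*a^3 + a^2*(111*r + 406) + a*(54*r + 140) - 3*r^3 - 16*r^2 - 20*r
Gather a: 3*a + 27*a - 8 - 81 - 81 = 30*a - 170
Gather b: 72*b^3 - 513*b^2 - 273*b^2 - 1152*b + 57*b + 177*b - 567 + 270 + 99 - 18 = 72*b^3 - 786*b^2 - 918*b - 216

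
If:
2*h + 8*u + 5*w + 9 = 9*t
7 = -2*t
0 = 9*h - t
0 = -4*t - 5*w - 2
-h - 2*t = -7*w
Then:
No Solution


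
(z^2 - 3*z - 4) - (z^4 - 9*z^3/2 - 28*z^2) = -z^4 + 9*z^3/2 + 29*z^2 - 3*z - 4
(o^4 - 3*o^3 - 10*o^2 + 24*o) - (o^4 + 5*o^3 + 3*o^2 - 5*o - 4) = -8*o^3 - 13*o^2 + 29*o + 4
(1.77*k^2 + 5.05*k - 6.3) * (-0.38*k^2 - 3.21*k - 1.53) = -0.6726*k^4 - 7.6007*k^3 - 16.5246*k^2 + 12.4965*k + 9.639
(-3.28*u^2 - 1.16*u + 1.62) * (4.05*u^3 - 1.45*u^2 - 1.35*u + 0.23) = -13.284*u^5 + 0.0579999999999998*u^4 + 12.671*u^3 - 1.5374*u^2 - 2.4538*u + 0.3726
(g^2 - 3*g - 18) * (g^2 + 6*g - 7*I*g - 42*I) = g^4 + 3*g^3 - 7*I*g^3 - 36*g^2 - 21*I*g^2 - 108*g + 252*I*g + 756*I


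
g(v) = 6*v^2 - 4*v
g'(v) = 12*v - 4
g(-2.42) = 44.82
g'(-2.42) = -33.04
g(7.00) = 266.00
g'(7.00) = 80.00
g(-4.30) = 128.14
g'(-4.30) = -55.60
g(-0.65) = 5.14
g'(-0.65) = -11.80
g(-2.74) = 56.01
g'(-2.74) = -36.88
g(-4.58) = 144.18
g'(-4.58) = -58.96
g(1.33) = 5.29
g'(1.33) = 11.96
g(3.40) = 55.76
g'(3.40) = 36.80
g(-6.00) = 240.00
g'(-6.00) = -76.00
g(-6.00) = 240.00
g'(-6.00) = -76.00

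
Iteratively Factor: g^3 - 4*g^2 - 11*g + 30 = (g + 3)*(g^2 - 7*g + 10) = (g - 5)*(g + 3)*(g - 2)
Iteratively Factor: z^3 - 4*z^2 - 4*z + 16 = (z - 2)*(z^2 - 2*z - 8) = (z - 4)*(z - 2)*(z + 2)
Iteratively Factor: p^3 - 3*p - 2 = (p + 1)*(p^2 - p - 2) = (p - 2)*(p + 1)*(p + 1)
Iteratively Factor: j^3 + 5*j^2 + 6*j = (j + 3)*(j^2 + 2*j) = j*(j + 3)*(j + 2)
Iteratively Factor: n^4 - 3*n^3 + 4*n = (n - 2)*(n^3 - n^2 - 2*n) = n*(n - 2)*(n^2 - n - 2) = n*(n - 2)*(n + 1)*(n - 2)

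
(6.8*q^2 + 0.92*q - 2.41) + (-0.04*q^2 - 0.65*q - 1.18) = 6.76*q^2 + 0.27*q - 3.59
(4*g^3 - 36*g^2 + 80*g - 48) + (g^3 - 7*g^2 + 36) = 5*g^3 - 43*g^2 + 80*g - 12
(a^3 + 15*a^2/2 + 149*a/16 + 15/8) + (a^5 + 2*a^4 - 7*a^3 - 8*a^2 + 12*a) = a^5 + 2*a^4 - 6*a^3 - a^2/2 + 341*a/16 + 15/8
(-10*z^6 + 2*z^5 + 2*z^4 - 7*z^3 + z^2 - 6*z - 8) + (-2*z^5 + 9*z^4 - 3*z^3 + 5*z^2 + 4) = -10*z^6 + 11*z^4 - 10*z^3 + 6*z^2 - 6*z - 4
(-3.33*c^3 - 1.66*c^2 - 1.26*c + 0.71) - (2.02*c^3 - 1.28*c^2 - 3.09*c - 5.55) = -5.35*c^3 - 0.38*c^2 + 1.83*c + 6.26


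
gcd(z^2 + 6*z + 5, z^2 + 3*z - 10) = z + 5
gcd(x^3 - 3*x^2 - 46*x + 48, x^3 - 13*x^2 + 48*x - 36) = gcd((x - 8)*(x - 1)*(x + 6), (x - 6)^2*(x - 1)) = x - 1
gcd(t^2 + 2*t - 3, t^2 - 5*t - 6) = 1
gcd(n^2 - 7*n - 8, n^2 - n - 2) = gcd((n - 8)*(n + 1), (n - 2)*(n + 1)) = n + 1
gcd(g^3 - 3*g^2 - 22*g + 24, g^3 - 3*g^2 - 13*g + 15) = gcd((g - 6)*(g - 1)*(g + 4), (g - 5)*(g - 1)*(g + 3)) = g - 1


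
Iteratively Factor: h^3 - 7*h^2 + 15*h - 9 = (h - 3)*(h^2 - 4*h + 3) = (h - 3)*(h - 1)*(h - 3)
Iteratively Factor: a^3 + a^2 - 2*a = (a + 2)*(a^2 - a) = a*(a + 2)*(a - 1)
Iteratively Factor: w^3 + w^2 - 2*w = (w + 2)*(w^2 - w) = w*(w + 2)*(w - 1)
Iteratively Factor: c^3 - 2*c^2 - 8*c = (c + 2)*(c^2 - 4*c) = (c - 4)*(c + 2)*(c)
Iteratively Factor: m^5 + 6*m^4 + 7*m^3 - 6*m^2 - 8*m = (m - 1)*(m^4 + 7*m^3 + 14*m^2 + 8*m) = (m - 1)*(m + 4)*(m^3 + 3*m^2 + 2*m) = m*(m - 1)*(m + 4)*(m^2 + 3*m + 2) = m*(m - 1)*(m + 1)*(m + 4)*(m + 2)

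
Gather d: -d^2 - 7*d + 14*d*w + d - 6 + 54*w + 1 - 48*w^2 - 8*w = -d^2 + d*(14*w - 6) - 48*w^2 + 46*w - 5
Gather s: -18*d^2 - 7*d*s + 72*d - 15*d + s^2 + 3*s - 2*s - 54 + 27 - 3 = -18*d^2 + 57*d + s^2 + s*(1 - 7*d) - 30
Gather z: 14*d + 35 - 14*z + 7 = 14*d - 14*z + 42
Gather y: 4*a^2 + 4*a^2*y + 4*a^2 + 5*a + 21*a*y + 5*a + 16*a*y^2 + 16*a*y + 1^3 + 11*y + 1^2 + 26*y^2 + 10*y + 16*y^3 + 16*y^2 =8*a^2 + 10*a + 16*y^3 + y^2*(16*a + 42) + y*(4*a^2 + 37*a + 21) + 2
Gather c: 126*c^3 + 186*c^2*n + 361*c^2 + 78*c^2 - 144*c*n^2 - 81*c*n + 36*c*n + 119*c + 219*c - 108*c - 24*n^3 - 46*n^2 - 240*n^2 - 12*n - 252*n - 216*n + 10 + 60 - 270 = 126*c^3 + c^2*(186*n + 439) + c*(-144*n^2 - 45*n + 230) - 24*n^3 - 286*n^2 - 480*n - 200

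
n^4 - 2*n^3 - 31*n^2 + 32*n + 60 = (n - 6)*(n - 2)*(n + 1)*(n + 5)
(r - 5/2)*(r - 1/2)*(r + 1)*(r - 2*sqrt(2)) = r^4 - 2*sqrt(2)*r^3 - 2*r^3 - 7*r^2/4 + 4*sqrt(2)*r^2 + 5*r/4 + 7*sqrt(2)*r/2 - 5*sqrt(2)/2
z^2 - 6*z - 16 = (z - 8)*(z + 2)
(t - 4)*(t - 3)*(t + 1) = t^3 - 6*t^2 + 5*t + 12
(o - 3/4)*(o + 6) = o^2 + 21*o/4 - 9/2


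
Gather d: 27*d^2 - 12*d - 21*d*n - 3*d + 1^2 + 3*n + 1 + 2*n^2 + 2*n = 27*d^2 + d*(-21*n - 15) + 2*n^2 + 5*n + 2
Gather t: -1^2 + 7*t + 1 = 7*t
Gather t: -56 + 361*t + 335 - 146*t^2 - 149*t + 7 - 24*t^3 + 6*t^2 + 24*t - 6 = -24*t^3 - 140*t^2 + 236*t + 280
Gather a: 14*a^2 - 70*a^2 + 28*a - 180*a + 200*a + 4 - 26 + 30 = -56*a^2 + 48*a + 8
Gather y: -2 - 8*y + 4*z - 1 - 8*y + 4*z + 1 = -16*y + 8*z - 2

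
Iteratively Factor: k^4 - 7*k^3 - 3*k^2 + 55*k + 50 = (k + 1)*(k^3 - 8*k^2 + 5*k + 50) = (k - 5)*(k + 1)*(k^2 - 3*k - 10) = (k - 5)^2*(k + 1)*(k + 2)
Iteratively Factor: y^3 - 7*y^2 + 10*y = (y - 5)*(y^2 - 2*y) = (y - 5)*(y - 2)*(y)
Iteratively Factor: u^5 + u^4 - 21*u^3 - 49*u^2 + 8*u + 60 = (u - 1)*(u^4 + 2*u^3 - 19*u^2 - 68*u - 60) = (u - 1)*(u + 2)*(u^3 - 19*u - 30) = (u - 5)*(u - 1)*(u + 2)*(u^2 + 5*u + 6) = (u - 5)*(u - 1)*(u + 2)*(u + 3)*(u + 2)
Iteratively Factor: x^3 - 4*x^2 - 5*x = (x + 1)*(x^2 - 5*x) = (x - 5)*(x + 1)*(x)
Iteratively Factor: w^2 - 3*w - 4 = (w + 1)*(w - 4)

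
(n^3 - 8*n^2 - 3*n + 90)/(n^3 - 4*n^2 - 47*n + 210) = (n + 3)/(n + 7)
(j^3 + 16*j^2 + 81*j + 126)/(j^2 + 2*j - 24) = (j^2 + 10*j + 21)/(j - 4)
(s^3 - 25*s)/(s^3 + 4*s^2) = (s^2 - 25)/(s*(s + 4))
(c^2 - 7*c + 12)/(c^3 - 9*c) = (c - 4)/(c*(c + 3))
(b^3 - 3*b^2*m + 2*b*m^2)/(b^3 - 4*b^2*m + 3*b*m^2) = (b - 2*m)/(b - 3*m)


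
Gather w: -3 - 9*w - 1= -9*w - 4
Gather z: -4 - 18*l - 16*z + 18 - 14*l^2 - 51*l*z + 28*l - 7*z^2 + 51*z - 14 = -14*l^2 + 10*l - 7*z^2 + z*(35 - 51*l)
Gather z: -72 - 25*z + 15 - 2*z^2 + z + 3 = -2*z^2 - 24*z - 54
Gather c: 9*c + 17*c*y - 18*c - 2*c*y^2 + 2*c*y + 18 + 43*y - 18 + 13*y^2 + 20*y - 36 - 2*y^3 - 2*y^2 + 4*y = c*(-2*y^2 + 19*y - 9) - 2*y^3 + 11*y^2 + 67*y - 36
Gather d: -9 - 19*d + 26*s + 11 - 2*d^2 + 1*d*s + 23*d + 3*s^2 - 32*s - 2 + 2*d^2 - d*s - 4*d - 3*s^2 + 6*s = 0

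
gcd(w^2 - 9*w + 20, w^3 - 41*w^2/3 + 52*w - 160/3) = w - 4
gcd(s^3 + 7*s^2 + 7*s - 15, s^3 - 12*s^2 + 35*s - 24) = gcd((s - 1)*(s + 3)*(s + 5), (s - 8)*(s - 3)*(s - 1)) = s - 1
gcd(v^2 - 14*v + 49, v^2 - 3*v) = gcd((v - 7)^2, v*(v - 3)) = 1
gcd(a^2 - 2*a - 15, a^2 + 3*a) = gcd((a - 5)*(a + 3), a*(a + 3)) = a + 3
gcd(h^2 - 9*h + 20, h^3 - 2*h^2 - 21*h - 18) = 1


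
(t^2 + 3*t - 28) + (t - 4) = t^2 + 4*t - 32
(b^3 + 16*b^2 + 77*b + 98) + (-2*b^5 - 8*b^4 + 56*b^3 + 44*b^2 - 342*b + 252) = -2*b^5 - 8*b^4 + 57*b^3 + 60*b^2 - 265*b + 350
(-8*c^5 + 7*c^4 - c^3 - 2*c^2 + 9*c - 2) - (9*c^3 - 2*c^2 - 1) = -8*c^5 + 7*c^4 - 10*c^3 + 9*c - 1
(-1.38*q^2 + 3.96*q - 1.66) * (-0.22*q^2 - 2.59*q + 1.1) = 0.3036*q^4 + 2.703*q^3 - 11.4092*q^2 + 8.6554*q - 1.826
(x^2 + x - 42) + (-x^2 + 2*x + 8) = 3*x - 34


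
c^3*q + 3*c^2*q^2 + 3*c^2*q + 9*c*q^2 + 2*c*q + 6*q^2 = (c + 2)*(c + 3*q)*(c*q + q)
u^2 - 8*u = u*(u - 8)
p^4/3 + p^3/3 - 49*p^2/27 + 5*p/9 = p*(p/3 + 1)*(p - 5/3)*(p - 1/3)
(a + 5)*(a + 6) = a^2 + 11*a + 30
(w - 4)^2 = w^2 - 8*w + 16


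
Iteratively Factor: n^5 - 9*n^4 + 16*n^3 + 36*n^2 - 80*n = (n - 4)*(n^4 - 5*n^3 - 4*n^2 + 20*n) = (n - 5)*(n - 4)*(n^3 - 4*n) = (n - 5)*(n - 4)*(n - 2)*(n^2 + 2*n) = n*(n - 5)*(n - 4)*(n - 2)*(n + 2)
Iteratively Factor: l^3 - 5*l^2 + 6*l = (l)*(l^2 - 5*l + 6) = l*(l - 3)*(l - 2)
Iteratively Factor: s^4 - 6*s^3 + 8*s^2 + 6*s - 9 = (s + 1)*(s^3 - 7*s^2 + 15*s - 9) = (s - 3)*(s + 1)*(s^2 - 4*s + 3) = (s - 3)*(s - 1)*(s + 1)*(s - 3)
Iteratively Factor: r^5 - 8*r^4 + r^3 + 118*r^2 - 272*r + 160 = (r - 1)*(r^4 - 7*r^3 - 6*r^2 + 112*r - 160) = (r - 2)*(r - 1)*(r^3 - 5*r^2 - 16*r + 80) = (r - 2)*(r - 1)*(r + 4)*(r^2 - 9*r + 20) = (r - 4)*(r - 2)*(r - 1)*(r + 4)*(r - 5)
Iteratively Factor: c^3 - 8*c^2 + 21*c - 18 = (c - 3)*(c^2 - 5*c + 6) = (c - 3)^2*(c - 2)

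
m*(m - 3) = m^2 - 3*m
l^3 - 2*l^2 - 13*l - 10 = (l - 5)*(l + 1)*(l + 2)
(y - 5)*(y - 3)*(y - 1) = y^3 - 9*y^2 + 23*y - 15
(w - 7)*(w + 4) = w^2 - 3*w - 28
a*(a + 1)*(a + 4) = a^3 + 5*a^2 + 4*a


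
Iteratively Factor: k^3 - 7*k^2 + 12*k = (k - 3)*(k^2 - 4*k) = (k - 4)*(k - 3)*(k)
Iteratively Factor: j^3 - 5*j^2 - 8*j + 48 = (j - 4)*(j^2 - j - 12) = (j - 4)^2*(j + 3)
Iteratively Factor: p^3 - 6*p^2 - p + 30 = (p - 3)*(p^2 - 3*p - 10) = (p - 5)*(p - 3)*(p + 2)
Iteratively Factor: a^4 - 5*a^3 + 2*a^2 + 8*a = (a + 1)*(a^3 - 6*a^2 + 8*a) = a*(a + 1)*(a^2 - 6*a + 8) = a*(a - 4)*(a + 1)*(a - 2)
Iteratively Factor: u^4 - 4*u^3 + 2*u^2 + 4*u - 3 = (u + 1)*(u^3 - 5*u^2 + 7*u - 3) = (u - 1)*(u + 1)*(u^2 - 4*u + 3) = (u - 3)*(u - 1)*(u + 1)*(u - 1)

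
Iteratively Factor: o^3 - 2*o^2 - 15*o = (o + 3)*(o^2 - 5*o) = (o - 5)*(o + 3)*(o)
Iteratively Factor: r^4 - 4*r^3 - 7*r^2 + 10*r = (r - 5)*(r^3 + r^2 - 2*r) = (r - 5)*(r - 1)*(r^2 + 2*r) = (r - 5)*(r - 1)*(r + 2)*(r)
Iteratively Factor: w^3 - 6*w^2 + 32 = (w + 2)*(w^2 - 8*w + 16) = (w - 4)*(w + 2)*(w - 4)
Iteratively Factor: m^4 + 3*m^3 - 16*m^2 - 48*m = (m)*(m^3 + 3*m^2 - 16*m - 48) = m*(m + 3)*(m^2 - 16) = m*(m + 3)*(m + 4)*(m - 4)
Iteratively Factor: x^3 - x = (x)*(x^2 - 1) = x*(x + 1)*(x - 1)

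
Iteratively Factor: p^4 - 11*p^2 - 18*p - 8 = (p + 1)*(p^3 - p^2 - 10*p - 8) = (p - 4)*(p + 1)*(p^2 + 3*p + 2) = (p - 4)*(p + 1)*(p + 2)*(p + 1)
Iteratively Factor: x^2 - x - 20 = (x - 5)*(x + 4)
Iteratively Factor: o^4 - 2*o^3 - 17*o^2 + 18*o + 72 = (o - 4)*(o^3 + 2*o^2 - 9*o - 18) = (o - 4)*(o + 2)*(o^2 - 9) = (o - 4)*(o + 2)*(o + 3)*(o - 3)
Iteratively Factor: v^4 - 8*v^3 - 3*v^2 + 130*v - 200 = (v + 4)*(v^3 - 12*v^2 + 45*v - 50) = (v - 5)*(v + 4)*(v^2 - 7*v + 10) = (v - 5)^2*(v + 4)*(v - 2)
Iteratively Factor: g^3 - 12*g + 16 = (g + 4)*(g^2 - 4*g + 4) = (g - 2)*(g + 4)*(g - 2)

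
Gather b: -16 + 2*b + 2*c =2*b + 2*c - 16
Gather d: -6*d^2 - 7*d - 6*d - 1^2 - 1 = -6*d^2 - 13*d - 2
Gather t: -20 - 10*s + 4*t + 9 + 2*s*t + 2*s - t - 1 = -8*s + t*(2*s + 3) - 12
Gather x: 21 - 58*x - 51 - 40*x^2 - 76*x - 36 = -40*x^2 - 134*x - 66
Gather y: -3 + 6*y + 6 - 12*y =3 - 6*y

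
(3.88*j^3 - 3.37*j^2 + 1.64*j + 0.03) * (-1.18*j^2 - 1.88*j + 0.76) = -4.5784*j^5 - 3.3178*j^4 + 7.3492*j^3 - 5.6798*j^2 + 1.19*j + 0.0228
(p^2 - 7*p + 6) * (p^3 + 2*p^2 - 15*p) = p^5 - 5*p^4 - 23*p^3 + 117*p^2 - 90*p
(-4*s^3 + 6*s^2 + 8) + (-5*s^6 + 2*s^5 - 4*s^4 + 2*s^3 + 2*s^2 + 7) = -5*s^6 + 2*s^5 - 4*s^4 - 2*s^3 + 8*s^2 + 15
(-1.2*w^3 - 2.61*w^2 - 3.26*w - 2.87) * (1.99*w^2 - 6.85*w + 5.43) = -2.388*w^5 + 3.0261*w^4 + 4.8751*w^3 + 2.4474*w^2 + 1.9577*w - 15.5841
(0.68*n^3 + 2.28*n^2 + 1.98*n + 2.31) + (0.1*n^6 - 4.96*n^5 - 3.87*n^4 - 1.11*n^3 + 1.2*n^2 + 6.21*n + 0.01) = 0.1*n^6 - 4.96*n^5 - 3.87*n^4 - 0.43*n^3 + 3.48*n^2 + 8.19*n + 2.32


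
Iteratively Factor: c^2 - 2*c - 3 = (c + 1)*(c - 3)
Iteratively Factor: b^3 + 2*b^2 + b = (b + 1)*(b^2 + b) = (b + 1)^2*(b)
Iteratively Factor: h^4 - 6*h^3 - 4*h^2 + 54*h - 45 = (h - 3)*(h^3 - 3*h^2 - 13*h + 15) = (h - 3)*(h + 3)*(h^2 - 6*h + 5) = (h - 3)*(h - 1)*(h + 3)*(h - 5)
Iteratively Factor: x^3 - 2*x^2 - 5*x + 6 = (x - 3)*(x^2 + x - 2) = (x - 3)*(x + 2)*(x - 1)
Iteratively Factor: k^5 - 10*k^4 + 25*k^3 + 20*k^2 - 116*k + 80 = (k + 2)*(k^4 - 12*k^3 + 49*k^2 - 78*k + 40) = (k - 4)*(k + 2)*(k^3 - 8*k^2 + 17*k - 10) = (k - 4)*(k - 2)*(k + 2)*(k^2 - 6*k + 5) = (k - 4)*(k - 2)*(k - 1)*(k + 2)*(k - 5)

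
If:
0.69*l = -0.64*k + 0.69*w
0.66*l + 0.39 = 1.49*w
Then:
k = 0.637073863636364 - 1.35582386363636*w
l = 2.25757575757576*w - 0.590909090909091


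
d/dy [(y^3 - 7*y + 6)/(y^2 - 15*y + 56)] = (y^4 - 30*y^3 + 175*y^2 - 12*y - 302)/(y^4 - 30*y^3 + 337*y^2 - 1680*y + 3136)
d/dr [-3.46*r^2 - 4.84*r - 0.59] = -6.92*r - 4.84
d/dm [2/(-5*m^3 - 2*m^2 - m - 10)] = 2*(15*m^2 + 4*m + 1)/(5*m^3 + 2*m^2 + m + 10)^2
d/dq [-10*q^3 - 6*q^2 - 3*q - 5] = -30*q^2 - 12*q - 3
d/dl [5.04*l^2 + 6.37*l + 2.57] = 10.08*l + 6.37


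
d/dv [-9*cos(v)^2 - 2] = 9*sin(2*v)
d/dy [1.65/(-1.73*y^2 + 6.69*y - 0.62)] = (5.709*y - 11.0385)/(1.73*y^2 - 6.69*y + 0.62)^2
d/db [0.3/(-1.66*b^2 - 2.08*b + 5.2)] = (0.996*b + 0.624)/(1.66*b^2 + 2.08*b - 5.2)^2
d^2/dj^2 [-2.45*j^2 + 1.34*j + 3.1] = -4.90000000000000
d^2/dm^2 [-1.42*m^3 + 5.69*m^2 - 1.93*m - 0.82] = 11.38 - 8.52*m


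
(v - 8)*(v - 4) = v^2 - 12*v + 32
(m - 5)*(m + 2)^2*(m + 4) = m^4 + 3*m^3 - 20*m^2 - 84*m - 80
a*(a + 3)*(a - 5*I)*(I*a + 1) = I*a^4 + 6*a^3 + 3*I*a^3 + 18*a^2 - 5*I*a^2 - 15*I*a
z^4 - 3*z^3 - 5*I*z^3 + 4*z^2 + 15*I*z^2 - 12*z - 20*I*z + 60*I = (z - 3)*(z - 5*I)*(z - 2*I)*(z + 2*I)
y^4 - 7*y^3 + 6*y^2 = y^2*(y - 6)*(y - 1)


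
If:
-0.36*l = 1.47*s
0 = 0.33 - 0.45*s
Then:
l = -2.99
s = 0.73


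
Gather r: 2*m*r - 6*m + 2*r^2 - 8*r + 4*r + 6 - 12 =-6*m + 2*r^2 + r*(2*m - 4) - 6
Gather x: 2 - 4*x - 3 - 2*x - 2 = -6*x - 3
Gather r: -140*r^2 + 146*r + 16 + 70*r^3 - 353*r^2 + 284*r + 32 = 70*r^3 - 493*r^2 + 430*r + 48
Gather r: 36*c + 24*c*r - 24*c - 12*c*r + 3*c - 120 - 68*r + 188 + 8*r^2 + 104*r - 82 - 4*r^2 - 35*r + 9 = 15*c + 4*r^2 + r*(12*c + 1) - 5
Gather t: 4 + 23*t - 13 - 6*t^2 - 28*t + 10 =-6*t^2 - 5*t + 1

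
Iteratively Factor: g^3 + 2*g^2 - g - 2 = (g - 1)*(g^2 + 3*g + 2) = (g - 1)*(g + 1)*(g + 2)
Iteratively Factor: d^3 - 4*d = (d)*(d^2 - 4) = d*(d + 2)*(d - 2)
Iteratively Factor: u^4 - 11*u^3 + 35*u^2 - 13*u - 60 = (u + 1)*(u^3 - 12*u^2 + 47*u - 60) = (u - 4)*(u + 1)*(u^2 - 8*u + 15) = (u - 5)*(u - 4)*(u + 1)*(u - 3)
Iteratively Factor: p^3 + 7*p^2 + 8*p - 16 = (p - 1)*(p^2 + 8*p + 16) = (p - 1)*(p + 4)*(p + 4)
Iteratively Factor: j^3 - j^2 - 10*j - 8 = (j + 2)*(j^2 - 3*j - 4) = (j - 4)*(j + 2)*(j + 1)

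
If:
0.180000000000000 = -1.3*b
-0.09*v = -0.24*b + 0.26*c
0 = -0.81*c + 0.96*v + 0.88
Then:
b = -0.14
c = 0.15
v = -0.79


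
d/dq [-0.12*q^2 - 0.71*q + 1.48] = -0.24*q - 0.71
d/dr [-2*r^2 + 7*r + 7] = 7 - 4*r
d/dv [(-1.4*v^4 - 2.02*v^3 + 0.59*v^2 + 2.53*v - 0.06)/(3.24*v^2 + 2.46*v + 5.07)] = (-9.072*v^5 - 16.8768*v^4 - 38.3304*v^3 - 37.47*v^2 + 6.3714*v + 12.9747)/(10.4976*v^4 + 15.9408*v^3 + 38.9052*v^2 + 24.9444*v + 25.7049)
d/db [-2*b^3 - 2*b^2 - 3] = 2*b*(-3*b - 2)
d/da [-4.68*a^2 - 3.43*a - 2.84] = -9.36*a - 3.43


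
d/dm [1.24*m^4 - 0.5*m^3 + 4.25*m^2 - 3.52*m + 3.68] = 4.96*m^3 - 1.5*m^2 + 8.5*m - 3.52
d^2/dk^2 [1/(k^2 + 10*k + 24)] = 2*(-k^2 - 10*k + 4*(k + 5)^2 - 24)/(k^2 + 10*k + 24)^3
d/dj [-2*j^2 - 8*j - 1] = -4*j - 8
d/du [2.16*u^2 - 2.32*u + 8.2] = 4.32*u - 2.32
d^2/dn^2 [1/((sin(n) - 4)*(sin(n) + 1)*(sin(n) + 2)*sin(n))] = (-16*sin(n)^4 + 39*sin(n)^3 + 92*sin(n)^2 - 240*sin(n) - 344 + 232/sin(n) + 352/sin(n)^2 + 128/sin(n)^3)/((sin(n) - 4)^3*(sin(n) + 1)^2*(sin(n) + 2)^3)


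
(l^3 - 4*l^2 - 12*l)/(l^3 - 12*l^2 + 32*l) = (l^2 - 4*l - 12)/(l^2 - 12*l + 32)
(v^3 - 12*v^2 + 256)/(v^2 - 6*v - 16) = (v^2 - 4*v - 32)/(v + 2)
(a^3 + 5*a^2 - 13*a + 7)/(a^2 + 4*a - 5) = (a^2 + 6*a - 7)/(a + 5)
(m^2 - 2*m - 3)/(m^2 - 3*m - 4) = (m - 3)/(m - 4)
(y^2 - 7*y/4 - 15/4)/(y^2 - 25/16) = 4*(y - 3)/(4*y - 5)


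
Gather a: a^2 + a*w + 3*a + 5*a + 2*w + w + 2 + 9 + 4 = a^2 + a*(w + 8) + 3*w + 15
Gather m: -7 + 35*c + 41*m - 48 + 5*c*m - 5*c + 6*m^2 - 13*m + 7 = 30*c + 6*m^2 + m*(5*c + 28) - 48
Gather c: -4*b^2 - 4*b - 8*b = -4*b^2 - 12*b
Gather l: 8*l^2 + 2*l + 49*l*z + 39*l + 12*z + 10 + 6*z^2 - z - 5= 8*l^2 + l*(49*z + 41) + 6*z^2 + 11*z + 5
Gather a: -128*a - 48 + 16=-128*a - 32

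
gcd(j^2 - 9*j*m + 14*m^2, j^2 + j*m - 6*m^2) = j - 2*m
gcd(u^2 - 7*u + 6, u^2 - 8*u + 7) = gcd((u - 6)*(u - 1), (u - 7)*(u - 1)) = u - 1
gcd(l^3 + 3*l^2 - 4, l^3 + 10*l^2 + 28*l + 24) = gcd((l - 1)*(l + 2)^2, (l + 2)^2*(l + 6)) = l^2 + 4*l + 4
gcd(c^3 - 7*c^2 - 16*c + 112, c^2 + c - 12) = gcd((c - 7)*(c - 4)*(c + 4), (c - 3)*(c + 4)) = c + 4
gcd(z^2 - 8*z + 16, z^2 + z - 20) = z - 4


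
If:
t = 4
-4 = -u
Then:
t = 4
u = 4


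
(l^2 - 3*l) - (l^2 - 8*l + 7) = 5*l - 7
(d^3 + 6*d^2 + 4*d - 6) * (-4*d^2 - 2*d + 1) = -4*d^5 - 26*d^4 - 27*d^3 + 22*d^2 + 16*d - 6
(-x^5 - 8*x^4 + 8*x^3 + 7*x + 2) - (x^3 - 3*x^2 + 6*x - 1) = -x^5 - 8*x^4 + 7*x^3 + 3*x^2 + x + 3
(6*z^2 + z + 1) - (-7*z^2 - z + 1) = 13*z^2 + 2*z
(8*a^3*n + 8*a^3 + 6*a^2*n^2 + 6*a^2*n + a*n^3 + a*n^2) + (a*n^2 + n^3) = 8*a^3*n + 8*a^3 + 6*a^2*n^2 + 6*a^2*n + a*n^3 + 2*a*n^2 + n^3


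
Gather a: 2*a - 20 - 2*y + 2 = 2*a - 2*y - 18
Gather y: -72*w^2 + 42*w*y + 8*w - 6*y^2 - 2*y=-72*w^2 + 8*w - 6*y^2 + y*(42*w - 2)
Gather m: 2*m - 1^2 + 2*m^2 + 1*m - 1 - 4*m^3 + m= -4*m^3 + 2*m^2 + 4*m - 2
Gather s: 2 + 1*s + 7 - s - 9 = 0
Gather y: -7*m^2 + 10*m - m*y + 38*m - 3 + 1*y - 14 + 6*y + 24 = -7*m^2 + 48*m + y*(7 - m) + 7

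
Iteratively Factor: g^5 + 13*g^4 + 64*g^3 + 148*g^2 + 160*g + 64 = (g + 1)*(g^4 + 12*g^3 + 52*g^2 + 96*g + 64) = (g + 1)*(g + 4)*(g^3 + 8*g^2 + 20*g + 16) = (g + 1)*(g + 2)*(g + 4)*(g^2 + 6*g + 8) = (g + 1)*(g + 2)^2*(g + 4)*(g + 4)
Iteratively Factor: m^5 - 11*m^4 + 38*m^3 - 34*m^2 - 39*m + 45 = (m - 3)*(m^4 - 8*m^3 + 14*m^2 + 8*m - 15) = (m - 3)*(m + 1)*(m^3 - 9*m^2 + 23*m - 15) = (m - 5)*(m - 3)*(m + 1)*(m^2 - 4*m + 3) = (m - 5)*(m - 3)^2*(m + 1)*(m - 1)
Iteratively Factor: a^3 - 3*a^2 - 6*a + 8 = (a - 4)*(a^2 + a - 2) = (a - 4)*(a - 1)*(a + 2)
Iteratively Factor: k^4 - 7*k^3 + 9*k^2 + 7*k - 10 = (k - 5)*(k^3 - 2*k^2 - k + 2) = (k - 5)*(k - 2)*(k^2 - 1) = (k - 5)*(k - 2)*(k + 1)*(k - 1)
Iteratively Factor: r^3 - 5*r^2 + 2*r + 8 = (r + 1)*(r^2 - 6*r + 8) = (r - 2)*(r + 1)*(r - 4)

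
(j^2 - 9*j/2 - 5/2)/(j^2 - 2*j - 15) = (j + 1/2)/(j + 3)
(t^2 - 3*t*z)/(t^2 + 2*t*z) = (t - 3*z)/(t + 2*z)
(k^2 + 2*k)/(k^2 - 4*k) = (k + 2)/(k - 4)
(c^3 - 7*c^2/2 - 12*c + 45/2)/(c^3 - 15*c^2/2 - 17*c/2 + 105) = (2*c^2 + 3*c - 9)/(2*c^2 - 5*c - 42)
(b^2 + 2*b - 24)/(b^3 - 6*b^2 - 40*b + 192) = 1/(b - 8)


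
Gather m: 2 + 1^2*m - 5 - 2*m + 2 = -m - 1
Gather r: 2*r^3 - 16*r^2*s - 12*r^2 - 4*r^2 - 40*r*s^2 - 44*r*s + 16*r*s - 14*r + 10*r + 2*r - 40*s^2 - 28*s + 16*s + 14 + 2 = 2*r^3 + r^2*(-16*s - 16) + r*(-40*s^2 - 28*s - 2) - 40*s^2 - 12*s + 16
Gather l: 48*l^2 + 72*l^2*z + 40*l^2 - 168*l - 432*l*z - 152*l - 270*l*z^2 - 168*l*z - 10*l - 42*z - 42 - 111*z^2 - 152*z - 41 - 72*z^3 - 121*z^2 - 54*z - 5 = l^2*(72*z + 88) + l*(-270*z^2 - 600*z - 330) - 72*z^3 - 232*z^2 - 248*z - 88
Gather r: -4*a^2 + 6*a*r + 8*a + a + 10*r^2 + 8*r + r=-4*a^2 + 9*a + 10*r^2 + r*(6*a + 9)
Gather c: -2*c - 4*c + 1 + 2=3 - 6*c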